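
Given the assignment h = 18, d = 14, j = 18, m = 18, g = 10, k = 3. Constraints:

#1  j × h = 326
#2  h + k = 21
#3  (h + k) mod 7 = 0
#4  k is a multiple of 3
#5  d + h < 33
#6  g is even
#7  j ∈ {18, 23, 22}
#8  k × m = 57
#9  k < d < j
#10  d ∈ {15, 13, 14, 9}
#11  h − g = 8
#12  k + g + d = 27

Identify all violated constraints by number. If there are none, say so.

The assignment fails constraints 1 and 8.

#1 j × h = 18 × 18 = 324, not 326  fails
#2 h + k = 18 + 3 = 21  holds
#3 h + k = 21; 21 mod 7 = 0  holds
#4 3 / 3 = 1, so 3 divides 3  holds
#5 d + h = 14 + 18 = 32; 32 < 33  holds
#6 g = 10 is even  holds
#7 j = 18 is in {18, 23, 22}  holds
#8 k × m = 3 × 18 = 54, not 57  fails
#9 values 3 < 14 < 18  holds
#10 d = 14 is in {15, 13, 14, 9}  holds
#11 h − g = 18 − 10 = 8  holds
#12 k + g + d = 3 + 10 + 14 = 27  holds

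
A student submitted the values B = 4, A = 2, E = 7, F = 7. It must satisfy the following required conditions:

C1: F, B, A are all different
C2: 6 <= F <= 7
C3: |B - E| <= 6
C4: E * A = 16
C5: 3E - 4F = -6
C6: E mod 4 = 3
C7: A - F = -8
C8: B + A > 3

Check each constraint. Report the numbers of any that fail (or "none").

The assignment fails constraints 4, 5, and 7.

C1: values 7, 4, 2 are pairwise distinct — holds.
C2: F = 7 lies in [6, 7] — holds.
C3: |4 - 7| = 3; 3 ≤ 6 — holds.
C4: E * A = 7 * 2 = 14, not 16 — does not hold.
C5: 3E - 4F = 3(7) - 4(7) = -7, not -6 — does not hold.
C6: 7 mod 4 = 3 — holds.
C7: A - F = 2 - 7 = -5, not -8 — does not hold.
C8: B + A = 4 + 2 = 6; 6 > 3 — holds.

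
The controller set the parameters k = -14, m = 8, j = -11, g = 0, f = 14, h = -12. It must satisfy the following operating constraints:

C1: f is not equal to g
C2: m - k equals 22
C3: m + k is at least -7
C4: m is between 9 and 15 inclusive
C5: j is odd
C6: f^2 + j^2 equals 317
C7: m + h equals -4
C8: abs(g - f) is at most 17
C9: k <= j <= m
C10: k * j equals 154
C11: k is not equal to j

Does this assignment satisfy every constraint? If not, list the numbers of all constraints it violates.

Violated: 4.

C1: f = 14, g = 0; distinct — satisfied.
C2: m - k = 8 - (-14) = 22 — satisfied.
C3: m + k = 8 + (-14) = -6; -6 ≥ -7 — satisfied.
C4: m = 8 is outside [9, 15] — violated.
C5: j = -11 is odd — satisfied.
C6: f^2 + j^2 = 14^2 + (-11)^2 = 196 + 121 = 317 — satisfied.
C7: m + h = 8 + (-12) = -4 — satisfied.
C8: abs(0 - 14) = 14; 14 ≤ 17 — satisfied.
C9: values -14 <= -11 <= 8 — satisfied.
C10: k * j = -14 * (-11) = 154 — satisfied.
C11: k = -14, j = -11; distinct — satisfied.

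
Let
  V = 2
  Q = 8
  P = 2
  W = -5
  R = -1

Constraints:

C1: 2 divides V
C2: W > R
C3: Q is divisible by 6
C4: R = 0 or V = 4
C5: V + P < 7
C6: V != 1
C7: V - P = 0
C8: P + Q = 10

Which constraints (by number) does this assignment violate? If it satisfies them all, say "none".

C1: 2 / 2 = 1, so 2 divides 2  ✓
C2: W = -5, R = -1; -5 ≤ -1 (want >)  ✗
C3: 8 = 6*1 + 2, so 6 does not divide 8  ✗
C4: R = -1 ≠ 0 and V = 2 ≠ 4; both disjuncts false  ✗
C5: V + P = 2 + 2 = 4; 4 < 7  ✓
C6: V = 2, and 2 ≠ 1  ✓
C7: V - P = 2 - 2 = 0  ✓
C8: P + Q = 2 + 8 = 10  ✓

Constraints 2, 3, and 4 do not hold.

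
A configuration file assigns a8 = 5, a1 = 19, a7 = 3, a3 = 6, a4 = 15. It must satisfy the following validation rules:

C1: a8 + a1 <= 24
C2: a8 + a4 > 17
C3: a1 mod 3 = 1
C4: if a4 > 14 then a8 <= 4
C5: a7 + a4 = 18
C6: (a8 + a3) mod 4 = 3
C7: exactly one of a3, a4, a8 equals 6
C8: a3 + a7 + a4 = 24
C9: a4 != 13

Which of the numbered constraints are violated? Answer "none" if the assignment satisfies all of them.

C1: a8 + a1 = 5 + 19 = 24; 24 ≤ 24 — satisfied.
C2: a8 + a4 = 5 + 15 = 20; 20 > 17 — satisfied.
C3: 19 mod 3 = 1 — satisfied.
C4: a4 = 15 > 14, so we need a8 ≤ 4; but a8 = 5 > 4 — violated.
C5: a7 + a4 = 3 + 15 = 18 — satisfied.
C6: a8 + a3 = 11; 11 mod 4 = 3 — satisfied.
C7: a3=6, a4=15, a8=5; 1 of them equals 6 — satisfied.
C8: a3 + a7 + a4 = 6 + 3 + 15 = 24 — satisfied.
C9: a4 = 15, and 15 ≠ 13 — satisfied.

The assignment fails constraint 4.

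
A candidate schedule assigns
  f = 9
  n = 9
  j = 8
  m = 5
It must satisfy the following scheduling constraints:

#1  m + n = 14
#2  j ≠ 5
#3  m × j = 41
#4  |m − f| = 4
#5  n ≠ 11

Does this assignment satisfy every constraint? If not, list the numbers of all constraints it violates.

#1 m + n = 5 + 9 = 14  ✔
#2 j = 8, and 8 ≠ 5  ✔
#3 m × j = 5 × 8 = 40, not 41  ✘
#4 |5 − 9| = 4  ✔
#5 n = 9, and 9 ≠ 11  ✔

No — constraint 3 is not satisfied.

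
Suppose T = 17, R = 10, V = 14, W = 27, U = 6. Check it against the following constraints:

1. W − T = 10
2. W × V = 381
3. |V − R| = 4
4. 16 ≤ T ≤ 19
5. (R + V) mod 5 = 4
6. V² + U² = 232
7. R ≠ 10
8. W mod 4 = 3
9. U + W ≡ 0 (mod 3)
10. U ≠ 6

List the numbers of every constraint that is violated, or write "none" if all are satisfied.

1. W − T = 27 − 17 = 10 — holds.
2. W × V = 27 × 14 = 378, not 381 — does not hold.
3. |14 − 10| = 4 — holds.
4. T = 17 lies in [16, 19] — holds.
5. R + V = 24; 24 mod 5 = 4 — holds.
6. V² + U² = 14² + 6² = 196 + 36 = 232 — holds.
7. R = 10, but 10 is required to differ — does not hold.
8. 27 mod 4 = 3 — holds.
9. U + W = 33; 33 mod 3 = 0 — holds.
10. U = 6, but 6 is required to differ — does not hold.

Constraints 2, 7, and 10 do not hold.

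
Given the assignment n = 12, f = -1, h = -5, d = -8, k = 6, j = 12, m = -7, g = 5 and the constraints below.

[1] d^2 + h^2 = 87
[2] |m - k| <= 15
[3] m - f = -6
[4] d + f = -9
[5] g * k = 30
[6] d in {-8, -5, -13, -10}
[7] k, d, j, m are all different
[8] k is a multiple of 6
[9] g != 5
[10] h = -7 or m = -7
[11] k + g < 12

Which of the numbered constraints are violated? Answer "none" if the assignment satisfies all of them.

[1] d^2 + h^2 = (-8)^2 + (-5)^2 = 64 + 25 = 89, not 87  fails
[2] |-7 - 6| = 13; 13 ≤ 15  holds
[3] m - f = -7 - (-1) = -6  holds
[4] d + f = -8 + (-1) = -9  holds
[5] g * k = 5 * 6 = 30  holds
[6] d = -8 is in {-8, -5, -13, -10}  holds
[7] values 6, -8, 12, -7 are pairwise distinct  holds
[8] 6 / 6 = 1, so 6 divides 6  holds
[9] g = 5, but 5 is required to differ  fails
[10] h = -5 ≠ -7, but m = -7 = -7 (second disjunct)  holds
[11] k + g = 6 + 5 = 11; 11 < 12  holds

Violated: 1 and 9.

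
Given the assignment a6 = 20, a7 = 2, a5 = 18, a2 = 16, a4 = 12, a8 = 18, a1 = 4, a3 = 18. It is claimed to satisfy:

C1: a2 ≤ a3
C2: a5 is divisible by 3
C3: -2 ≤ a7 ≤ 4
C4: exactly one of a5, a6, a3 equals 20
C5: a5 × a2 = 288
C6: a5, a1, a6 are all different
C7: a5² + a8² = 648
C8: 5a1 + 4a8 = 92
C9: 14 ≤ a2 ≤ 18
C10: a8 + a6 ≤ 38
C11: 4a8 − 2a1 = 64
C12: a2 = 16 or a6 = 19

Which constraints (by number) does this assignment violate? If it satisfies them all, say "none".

All constraints are satisfied.

C1: a2 = 16, a3 = 18; 16 ≤ 18  ✔
C2: 18 / 3 = 6, so 3 divides 18  ✔
C3: a7 = 2 lies in [-2, 4]  ✔
C4: a5=18, a6=20, a3=18; 1 of them equals 20  ✔
C5: a5 × a2 = 18 × 16 = 288  ✔
C6: values 18, 4, 20 are pairwise distinct  ✔
C7: a5² + a8² = 18² + 18² = 324 + 324 = 648  ✔
C8: 5a1 + 4a8 = 5(4) + 4(18) = 92  ✔
C9: a2 = 16 lies in [14, 18]  ✔
C10: a8 + a6 = 18 + 20 = 38; 38 ≤ 38  ✔
C11: 4a8 − 2a1 = 4(18) − 2(4) = 64  ✔
C12: a2 = 16 = 16 (first disjunct)  ✔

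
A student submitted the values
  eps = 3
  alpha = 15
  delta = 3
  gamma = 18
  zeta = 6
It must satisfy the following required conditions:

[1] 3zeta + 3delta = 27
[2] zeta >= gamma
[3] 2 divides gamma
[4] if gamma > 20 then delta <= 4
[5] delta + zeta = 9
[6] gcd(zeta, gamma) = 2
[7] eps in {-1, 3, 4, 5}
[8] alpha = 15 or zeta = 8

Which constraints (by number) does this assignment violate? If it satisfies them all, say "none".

No — constraints 2 and 6 are not satisfied.

[1] 3zeta + 3delta = 3(6) + 3(3) = 27  yes
[2] zeta = 6, gamma = 18; 6 < 18 (want ≥)  no
[3] 18 / 2 = 9, so 2 divides 18  yes
[4] gamma = 18, not > 20; antecedent false, conditional vacuously true  yes
[5] delta + zeta = 3 + 6 = 9  yes
[6] gcd(6, 18) = 6, not 2  no
[7] eps = 3 is in {-1, 3, 4, 5}  yes
[8] alpha = 15 = 15 (first disjunct)  yes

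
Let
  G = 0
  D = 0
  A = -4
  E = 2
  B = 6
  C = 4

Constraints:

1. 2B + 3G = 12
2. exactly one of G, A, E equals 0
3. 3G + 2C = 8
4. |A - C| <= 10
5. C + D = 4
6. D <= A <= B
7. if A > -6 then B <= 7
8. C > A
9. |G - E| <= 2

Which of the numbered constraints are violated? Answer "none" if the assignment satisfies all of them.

No — constraint 6 is not satisfied.

1. 2B + 3G = 2(6) + 3(0) = 12 — satisfied.
2. G=0, A=-4, E=2; 1 of them equals 0 — satisfied.
3. 3G + 2C = 3(0) + 2(4) = 8 — satisfied.
4. |-4 - 4| = 8; 8 ≤ 10 — satisfied.
5. C + D = 4 + 0 = 4 — satisfied.
6. values 0, -4, 6; D = 0 is not <= A = -4 — violated.
7. A = -4 > -6, so we need B ≤ 7; B = 6 ≤ 7 — satisfied.
8. C = 4, A = -4; 4 > -4 — satisfied.
9. |0 - 2| = 2; 2 ≤ 2 — satisfied.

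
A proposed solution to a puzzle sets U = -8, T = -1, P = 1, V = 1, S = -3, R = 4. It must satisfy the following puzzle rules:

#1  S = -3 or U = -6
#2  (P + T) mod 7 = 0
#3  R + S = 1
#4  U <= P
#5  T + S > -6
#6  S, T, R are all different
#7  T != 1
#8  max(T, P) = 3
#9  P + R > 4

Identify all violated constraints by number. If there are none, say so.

No — constraint 8 is not satisfied.

#1 S = -3 = -3 (first disjunct)  true
#2 P + T = 0; 0 mod 7 = 0  true
#3 R + S = 4 + (-3) = 1  true
#4 U = -8, P = 1; -8 ≤ 1  true
#5 T + S = -1 + (-3) = -4; -4 > -6  true
#6 values -3, -1, 4 are pairwise distinct  true
#7 T = -1, and -1 ≠ 1  true
#8 max(-1, 1) = 1, not 3  false
#9 P + R = 1 + 4 = 5; 5 > 4  true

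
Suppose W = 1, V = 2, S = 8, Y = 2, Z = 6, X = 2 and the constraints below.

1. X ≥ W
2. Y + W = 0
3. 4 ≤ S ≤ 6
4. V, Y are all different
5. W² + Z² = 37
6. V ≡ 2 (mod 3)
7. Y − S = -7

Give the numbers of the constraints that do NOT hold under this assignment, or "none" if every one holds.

Violated: 2, 3, 4, and 7.

1. X = 2, W = 1; 2 ≥ 1  ✔
2. Y + W = 2 + 1 = 3, not 0  ✘
3. S = 8 is outside [4, 6]  ✘
4. V = Y = 2, not all different  ✘
5. W² + Z² = 1² + 6² = 1 + 36 = 37  ✔
6. 2 mod 3 = 2  ✔
7. Y − S = 2 − 8 = -6, not -7  ✘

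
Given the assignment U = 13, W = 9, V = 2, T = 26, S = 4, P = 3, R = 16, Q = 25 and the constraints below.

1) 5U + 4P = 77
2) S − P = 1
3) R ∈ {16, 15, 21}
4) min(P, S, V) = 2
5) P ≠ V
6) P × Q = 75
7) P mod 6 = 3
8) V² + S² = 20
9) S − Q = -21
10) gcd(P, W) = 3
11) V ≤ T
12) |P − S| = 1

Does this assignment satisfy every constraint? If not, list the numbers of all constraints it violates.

1) 5U + 4P = 5(13) + 4(3) = 77  yes
2) S − P = 4 − 3 = 1  yes
3) R = 16 is in {16, 15, 21}  yes
4) min(3, 4, 2) = 2  yes
5) P = 3, V = 2; distinct  yes
6) P × Q = 3 × 25 = 75  yes
7) 3 mod 6 = 3  yes
8) V² + S² = 2² + 4² = 4 + 16 = 20  yes
9) S − Q = 4 − 25 = -21  yes
10) gcd(3, 9) = 3  yes
11) V = 2, T = 26; 2 ≤ 26  yes
12) |3 − 4| = 1  yes

Yes — all constraints hold.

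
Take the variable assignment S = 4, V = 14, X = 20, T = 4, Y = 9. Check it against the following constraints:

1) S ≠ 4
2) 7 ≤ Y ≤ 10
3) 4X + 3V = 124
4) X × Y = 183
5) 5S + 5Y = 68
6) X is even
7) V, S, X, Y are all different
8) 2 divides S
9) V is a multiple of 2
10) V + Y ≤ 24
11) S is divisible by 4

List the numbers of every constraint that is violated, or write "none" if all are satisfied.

1) S = 4, but 4 is required to differ — violated.
2) Y = 9 lies in [7, 10] — OK.
3) 4X + 3V = 4(20) + 3(14) = 122, not 124 — violated.
4) X × Y = 20 × 9 = 180, not 183 — violated.
5) 5S + 5Y = 5(4) + 5(9) = 65, not 68 — violated.
6) X = 20 is even — OK.
7) values 14, 4, 20, 9 are pairwise distinct — OK.
8) 4 / 2 = 2, so 2 divides 4 — OK.
9) 14 / 2 = 7, so 2 divides 14 — OK.
10) V + Y = 14 + 9 = 23; 23 ≤ 24 — OK.
11) 4 / 4 = 1, so 4 divides 4 — OK.

Constraints 1, 3, 4, and 5 do not hold.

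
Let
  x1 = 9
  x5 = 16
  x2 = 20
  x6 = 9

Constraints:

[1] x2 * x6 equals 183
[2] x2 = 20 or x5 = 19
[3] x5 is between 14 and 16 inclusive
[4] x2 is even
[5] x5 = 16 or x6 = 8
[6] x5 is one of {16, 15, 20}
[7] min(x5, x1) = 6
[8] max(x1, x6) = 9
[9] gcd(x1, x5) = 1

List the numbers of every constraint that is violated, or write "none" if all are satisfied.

Constraints 1 and 7 are violated.

[1] x2 * x6 = 20 * 9 = 180, not 183 — violated.
[2] x2 = 20 = 20 (first disjunct) — satisfied.
[3] x5 = 16 lies in [14, 16] — satisfied.
[4] x2 = 20 is even — satisfied.
[5] x5 = 16 = 16 (first disjunct) — satisfied.
[6] x5 = 16 is in {16, 15, 20} — satisfied.
[7] min(16, 9) = 9, not 6 — violated.
[8] max(9, 9) = 9 — satisfied.
[9] gcd(9, 16) = 1 — satisfied.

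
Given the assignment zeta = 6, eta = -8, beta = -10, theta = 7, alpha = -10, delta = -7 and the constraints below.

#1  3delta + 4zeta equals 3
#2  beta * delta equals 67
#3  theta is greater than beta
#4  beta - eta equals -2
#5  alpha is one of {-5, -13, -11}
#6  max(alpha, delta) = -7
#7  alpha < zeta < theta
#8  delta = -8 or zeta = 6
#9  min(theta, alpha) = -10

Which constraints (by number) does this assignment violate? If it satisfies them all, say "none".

No — constraints 2 and 5 are not satisfied.

#1 3delta + 4zeta = 3(-7) + 4(6) = 3  true
#2 beta * delta = -10 * (-7) = 70, not 67  false
#3 theta = 7, beta = -10; 7 > -10  true
#4 beta - eta = -10 - (-8) = -2  true
#5 alpha = -10 is not in {-5, -13, -11}  false
#6 max(-10, -7) = -7  true
#7 values -10 < 6 < 7  true
#8 delta = -7 ≠ -8, but zeta = 6 = 6 (second disjunct)  true
#9 min(7, -10) = -10  true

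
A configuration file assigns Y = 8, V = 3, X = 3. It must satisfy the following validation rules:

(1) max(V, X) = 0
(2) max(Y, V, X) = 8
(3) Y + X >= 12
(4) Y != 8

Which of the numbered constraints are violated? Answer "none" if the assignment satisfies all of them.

No — constraints 1, 3, 4 are not satisfied.

(1) max(3, 3) = 3, not 0 — violated.
(2) max(8, 3, 3) = 8 — satisfied.
(3) Y + X = 8 + 3 = 11; 11 < 12, bound 12 not met — violated.
(4) Y = 8, but 8 is required to differ — violated.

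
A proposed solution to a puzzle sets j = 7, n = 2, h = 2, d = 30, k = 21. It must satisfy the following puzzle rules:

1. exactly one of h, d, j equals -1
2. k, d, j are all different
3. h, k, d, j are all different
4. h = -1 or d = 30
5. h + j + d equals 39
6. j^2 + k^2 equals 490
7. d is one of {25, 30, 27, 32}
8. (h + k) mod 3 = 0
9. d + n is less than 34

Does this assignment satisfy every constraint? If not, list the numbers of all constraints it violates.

Violated: 1 and 8.

1. h=2, d=30, j=7; 0 of them equal -1, not exactly one — does not hold.
2. values 21, 30, 7 are pairwise distinct — holds.
3. values 2, 21, 30, 7 are pairwise distinct — holds.
4. h = 2 ≠ -1, but d = 30 = 30 (second disjunct) — holds.
5. h + j + d = 2 + 7 + 30 = 39 — holds.
6. j^2 + k^2 = 7^2 + 21^2 = 49 + 441 = 490 — holds.
7. d = 30 is in {25, 30, 27, 32} — holds.
8. h + k = 23; 23 mod 3 = 2, not 0 — does not hold.
9. d + n = 30 + 2 = 32; 32 < 34 — holds.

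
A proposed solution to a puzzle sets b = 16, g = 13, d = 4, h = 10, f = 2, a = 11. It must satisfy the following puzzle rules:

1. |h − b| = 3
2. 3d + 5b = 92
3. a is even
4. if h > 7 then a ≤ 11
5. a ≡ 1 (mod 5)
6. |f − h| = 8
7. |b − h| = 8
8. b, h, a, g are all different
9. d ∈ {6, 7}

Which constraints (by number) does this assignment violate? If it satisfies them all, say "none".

1. |10 − 16| = 6, not 3  fails
2. 3d + 5b = 3(4) + 5(16) = 92  holds
3. a = 11 is odd  fails
4. h = 10 > 7, so we need a ≤ 11; a = 11 ≤ 11  holds
5. 11 mod 5 = 1  holds
6. |2 − 10| = 8  holds
7. |16 − 10| = 6, not 8  fails
8. values 16, 10, 11, 13 are pairwise distinct  holds
9. d = 4 is not in {6, 7}  fails

The assignment fails constraints 1, 3, 7, 9.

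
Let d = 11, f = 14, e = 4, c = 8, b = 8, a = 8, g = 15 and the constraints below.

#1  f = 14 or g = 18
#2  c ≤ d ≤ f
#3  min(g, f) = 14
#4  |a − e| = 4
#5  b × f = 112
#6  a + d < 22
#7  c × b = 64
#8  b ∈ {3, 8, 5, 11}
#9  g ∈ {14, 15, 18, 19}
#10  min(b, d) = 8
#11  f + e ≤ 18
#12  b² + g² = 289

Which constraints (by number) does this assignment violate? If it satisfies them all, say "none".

The assignment satisfies every constraint.

#1 f = 14 = 14 (first disjunct) — satisfied.
#2 values 8 ≤ 11 ≤ 14 — satisfied.
#3 min(15, 14) = 14 — satisfied.
#4 |8 − 4| = 4 — satisfied.
#5 b × f = 8 × 14 = 112 — satisfied.
#6 a + d = 8 + 11 = 19; 19 < 22 — satisfied.
#7 c × b = 8 × 8 = 64 — satisfied.
#8 b = 8 is in {3, 8, 5, 11} — satisfied.
#9 g = 15 is in {14, 15, 18, 19} — satisfied.
#10 min(8, 11) = 8 — satisfied.
#11 f + e = 14 + 4 = 18; 18 ≤ 18 — satisfied.
#12 b² + g² = 8² + 15² = 64 + 225 = 289 — satisfied.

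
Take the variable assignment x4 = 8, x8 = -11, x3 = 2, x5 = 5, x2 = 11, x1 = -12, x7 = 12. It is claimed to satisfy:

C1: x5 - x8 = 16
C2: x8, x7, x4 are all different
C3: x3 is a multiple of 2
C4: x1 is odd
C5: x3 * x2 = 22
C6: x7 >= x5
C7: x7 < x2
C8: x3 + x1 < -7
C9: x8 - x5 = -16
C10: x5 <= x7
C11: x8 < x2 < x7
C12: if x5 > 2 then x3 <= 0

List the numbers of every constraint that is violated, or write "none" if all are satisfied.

Violated: 4, 7, and 12.

C1: x5 - x8 = 5 - (-11) = 16  OK
C2: values -11, 12, 8 are pairwise distinct  OK
C3: 2 / 2 = 1, so 2 divides 2  OK
C4: x1 = -12 is even  FAIL
C5: x3 * x2 = 2 * 11 = 22  OK
C6: x7 = 12, x5 = 5; 12 ≥ 5  OK
C7: x7 = 12, x2 = 11; 12 ≥ 11 (want <)  FAIL
C8: x3 + x1 = 2 + (-12) = -10; -10 < -7  OK
C9: x8 - x5 = -11 - 5 = -16  OK
C10: x5 = 5, x7 = 12; 5 ≤ 12  OK
C11: values -11 < 11 < 12  OK
C12: x5 = 5 > 2, so we need x3 ≤ 0; but x3 = 2 > 0  FAIL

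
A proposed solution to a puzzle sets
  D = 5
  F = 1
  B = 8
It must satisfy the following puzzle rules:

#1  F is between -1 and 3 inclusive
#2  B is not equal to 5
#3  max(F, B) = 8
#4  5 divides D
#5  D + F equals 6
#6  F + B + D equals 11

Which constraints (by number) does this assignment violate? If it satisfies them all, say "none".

#1 F = 1 lies in [-1, 3]  ✔
#2 B = 8, and 8 ≠ 5  ✔
#3 max(1, 8) = 8  ✔
#4 5 / 5 = 1, so 5 divides 5  ✔
#5 D + F = 5 + 1 = 6  ✔
#6 F + B + D = 1 + 8 + 5 = 14, not 11  ✘

The assignment fails constraint 6.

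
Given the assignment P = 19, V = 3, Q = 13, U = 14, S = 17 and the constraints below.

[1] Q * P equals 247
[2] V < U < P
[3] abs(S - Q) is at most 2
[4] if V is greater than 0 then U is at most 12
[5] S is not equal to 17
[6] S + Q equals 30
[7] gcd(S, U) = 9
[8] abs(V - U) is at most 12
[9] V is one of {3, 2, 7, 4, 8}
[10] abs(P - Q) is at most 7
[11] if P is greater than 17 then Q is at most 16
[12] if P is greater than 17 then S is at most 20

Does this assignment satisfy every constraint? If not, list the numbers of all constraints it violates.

[1] Q * P = 13 * 19 = 247 — holds.
[2] values 3 < 14 < 19 — holds.
[3] abs(17 - 13) = 4; 4 > 2, exceeds bound 2 — does not hold.
[4] V = 3 > 0, so we need U ≤ 12; but U = 14 > 12 — does not hold.
[5] S = 17, but 17 is required to differ — does not hold.
[6] S + Q = 17 + 13 = 30 — holds.
[7] gcd(17, 14) = 1, not 9 — does not hold.
[8] abs(3 - 14) = 11; 11 ≤ 12 — holds.
[9] V = 3 is in {3, 2, 7, 4, 8} — holds.
[10] abs(19 - 13) = 6; 6 ≤ 7 — holds.
[11] P = 19 > 17, so we need Q ≤ 16; Q = 13 ≤ 16 — holds.
[12] P = 19 > 17, so we need S ≤ 20; S = 17 ≤ 20 — holds.

Constraints 3, 4, 5, 7 are violated.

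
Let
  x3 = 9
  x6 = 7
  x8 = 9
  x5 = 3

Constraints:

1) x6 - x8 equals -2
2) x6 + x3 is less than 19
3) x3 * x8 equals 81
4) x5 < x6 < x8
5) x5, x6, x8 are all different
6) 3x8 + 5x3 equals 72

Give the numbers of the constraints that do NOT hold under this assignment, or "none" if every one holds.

All constraints are satisfied.

1) x6 - x8 = 7 - 9 = -2  OK
2) x6 + x3 = 7 + 9 = 16; 16 < 19  OK
3) x3 * x8 = 9 * 9 = 81  OK
4) values 3 < 7 < 9  OK
5) values 3, 7, 9 are pairwise distinct  OK
6) 3x8 + 5x3 = 3(9) + 5(9) = 72  OK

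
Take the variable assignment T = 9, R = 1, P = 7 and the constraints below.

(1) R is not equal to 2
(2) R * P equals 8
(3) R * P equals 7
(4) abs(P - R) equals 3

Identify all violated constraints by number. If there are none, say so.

(1) R = 1, and 1 ≠ 2 — satisfied.
(2) R * P = 1 * 7 = 7, not 8 — violated.
(3) R * P = 1 * 7 = 7 — satisfied.
(4) abs(7 - 1) = 6, not 3 — violated.

No — constraints 2 and 4 are not satisfied.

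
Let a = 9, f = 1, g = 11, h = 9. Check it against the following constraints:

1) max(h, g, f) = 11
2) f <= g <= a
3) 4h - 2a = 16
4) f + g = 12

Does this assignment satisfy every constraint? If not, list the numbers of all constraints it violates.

1) max(9, 11, 1) = 11  holds
2) values 1, 11, 9; g = 11 is not <= a = 9  fails
3) 4h - 2a = 4(9) - 2(9) = 18, not 16  fails
4) f + g = 1 + 11 = 12  holds

Constraints 2 and 3 are violated.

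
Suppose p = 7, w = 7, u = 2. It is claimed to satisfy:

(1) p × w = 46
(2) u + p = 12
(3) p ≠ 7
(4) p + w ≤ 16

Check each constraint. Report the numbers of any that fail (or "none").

(1) p × w = 7 × 7 = 49, not 46  false
(2) u + p = 2 + 7 = 9, not 12  false
(3) p = 7, but 7 is required to differ  false
(4) p + w = 7 + 7 = 14; 14 ≤ 16  true

Violated: 1, 2, 3.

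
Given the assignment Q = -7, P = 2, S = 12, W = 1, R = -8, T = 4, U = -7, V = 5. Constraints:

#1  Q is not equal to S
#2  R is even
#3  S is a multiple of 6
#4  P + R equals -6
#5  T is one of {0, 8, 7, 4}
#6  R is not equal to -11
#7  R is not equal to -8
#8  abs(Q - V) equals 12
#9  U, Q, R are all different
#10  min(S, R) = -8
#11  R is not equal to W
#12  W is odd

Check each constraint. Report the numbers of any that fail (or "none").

#1 Q = -7, S = 12; distinct  true
#2 R = -8 is even  true
#3 12 / 6 = 2, so 6 divides 12  true
#4 P + R = 2 + (-8) = -6  true
#5 T = 4 is in {0, 8, 7, 4}  true
#6 R = -8, and -8 ≠ -11  true
#7 R = -8, but -8 is required to differ  false
#8 abs(-7 - 5) = 12  true
#9 U = Q = -7, not all different  false
#10 min(12, -8) = -8  true
#11 R = -8, W = 1; distinct  true
#12 W = 1 is odd  true

No — constraints 7 and 9 are not satisfied.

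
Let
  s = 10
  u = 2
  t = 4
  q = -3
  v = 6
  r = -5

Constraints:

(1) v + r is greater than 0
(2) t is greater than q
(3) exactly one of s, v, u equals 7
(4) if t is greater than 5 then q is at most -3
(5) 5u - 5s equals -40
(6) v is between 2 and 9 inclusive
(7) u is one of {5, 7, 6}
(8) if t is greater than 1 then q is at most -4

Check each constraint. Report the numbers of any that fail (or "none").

(1) v + r = 6 + (-5) = 1; 1 > 0 — satisfied.
(2) t = 4, q = -3; 4 > -3 — satisfied.
(3) s=10, v=6, u=2; 0 of them equal 7, not exactly one — violated.
(4) t = 4, not > 5; antecedent false, conditional vacuously true — satisfied.
(5) 5u - 5s = 5(2) - 5(10) = -40 — satisfied.
(6) v = 6 lies in [2, 9] — satisfied.
(7) u = 2 is not in {5, 7, 6} — violated.
(8) t = 4 > 1, so we need q ≤ -4; but q = -3 > -4 — violated.

The assignment fails constraints 3, 7, and 8.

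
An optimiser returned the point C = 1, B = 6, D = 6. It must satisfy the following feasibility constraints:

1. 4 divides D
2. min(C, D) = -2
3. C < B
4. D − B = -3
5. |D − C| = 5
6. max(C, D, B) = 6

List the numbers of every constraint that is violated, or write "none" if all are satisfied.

No — constraints 1, 2, and 4 are not satisfied.

1. 6 = 4×1 + 2, so 4 does not divide 6  false
2. min(1, 6) = 1, not -2  false
3. C = 1, B = 6; 1 < 6  true
4. D − B = 6 − 6 = 0, not -3  false
5. |6 − 1| = 5  true
6. max(1, 6, 6) = 6  true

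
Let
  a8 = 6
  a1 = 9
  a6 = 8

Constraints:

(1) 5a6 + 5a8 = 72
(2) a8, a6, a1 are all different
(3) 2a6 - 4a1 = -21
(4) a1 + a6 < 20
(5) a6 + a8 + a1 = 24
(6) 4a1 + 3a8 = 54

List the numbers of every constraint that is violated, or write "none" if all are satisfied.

The assignment fails constraints 1, 3, and 5.

(1) 5a6 + 5a8 = 5(8) + 5(6) = 70, not 72  fails
(2) values 6, 8, 9 are pairwise distinct  holds
(3) 2a6 - 4a1 = 2(8) - 4(9) = -20, not -21  fails
(4) a1 + a6 = 9 + 8 = 17; 17 < 20  holds
(5) a6 + a8 + a1 = 8 + 6 + 9 = 23, not 24  fails
(6) 4a1 + 3a8 = 4(9) + 3(6) = 54  holds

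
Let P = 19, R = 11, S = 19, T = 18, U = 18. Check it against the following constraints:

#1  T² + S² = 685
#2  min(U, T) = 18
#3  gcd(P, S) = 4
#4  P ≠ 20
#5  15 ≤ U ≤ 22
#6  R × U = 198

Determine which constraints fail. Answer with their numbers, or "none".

The assignment fails constraint 3.

#1 T² + S² = 18² + 19² = 324 + 361 = 685 — OK.
#2 min(18, 18) = 18 — OK.
#3 gcd(19, 19) = 19, not 4 — violated.
#4 P = 19, and 19 ≠ 20 — OK.
#5 U = 18 lies in [15, 22] — OK.
#6 R × U = 11 × 18 = 198 — OK.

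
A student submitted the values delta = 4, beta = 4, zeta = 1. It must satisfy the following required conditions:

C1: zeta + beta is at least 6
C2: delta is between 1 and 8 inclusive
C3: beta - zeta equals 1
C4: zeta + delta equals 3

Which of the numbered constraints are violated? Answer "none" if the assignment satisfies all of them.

C1: zeta + beta = 1 + 4 = 5; 5 < 6, bound 6 not met — fails.
C2: delta = 4 lies in [1, 8] — holds.
C3: beta - zeta = 4 - 1 = 3, not 1 — fails.
C4: zeta + delta = 1 + 4 = 5, not 3 — fails.

Constraints 1, 3, and 4 do not hold.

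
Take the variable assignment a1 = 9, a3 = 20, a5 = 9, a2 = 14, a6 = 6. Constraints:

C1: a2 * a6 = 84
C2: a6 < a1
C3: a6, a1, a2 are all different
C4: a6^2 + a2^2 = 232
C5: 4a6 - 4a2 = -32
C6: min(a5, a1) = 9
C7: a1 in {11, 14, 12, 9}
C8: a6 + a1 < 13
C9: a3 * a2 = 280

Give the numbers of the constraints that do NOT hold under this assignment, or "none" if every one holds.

Constraint 8 does not hold.

C1: a2 * a6 = 14 * 6 = 84  yes
C2: a6 = 6, a1 = 9; 6 < 9  yes
C3: values 6, 9, 14 are pairwise distinct  yes
C4: a6^2 + a2^2 = 6^2 + 14^2 = 36 + 196 = 232  yes
C5: 4a6 - 4a2 = 4(6) - 4(14) = -32  yes
C6: min(9, 9) = 9  yes
C7: a1 = 9 is in {11, 14, 12, 9}  yes
C8: a6 + a1 = 6 + 9 = 15; 15 ≥ 13, bound 13 not met  no
C9: a3 * a2 = 20 * 14 = 280  yes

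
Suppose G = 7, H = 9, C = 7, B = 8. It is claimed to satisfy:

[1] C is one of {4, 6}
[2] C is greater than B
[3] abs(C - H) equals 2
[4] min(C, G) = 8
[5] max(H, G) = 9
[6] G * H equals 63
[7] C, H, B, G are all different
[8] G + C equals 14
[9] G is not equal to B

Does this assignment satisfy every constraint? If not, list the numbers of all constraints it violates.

No — constraints 1, 2, 4, and 7 are not satisfied.

[1] C = 7 is not in {4, 6}  FAIL
[2] C = 7, B = 8; 7 ≤ 8 (want >)  FAIL
[3] abs(7 - 9) = 2  OK
[4] min(7, 7) = 7, not 8  FAIL
[5] max(9, 7) = 9  OK
[6] G * H = 7 * 9 = 63  OK
[7] C = G = 7, not all different  FAIL
[8] G + C = 7 + 7 = 14  OK
[9] G = 7, B = 8; distinct  OK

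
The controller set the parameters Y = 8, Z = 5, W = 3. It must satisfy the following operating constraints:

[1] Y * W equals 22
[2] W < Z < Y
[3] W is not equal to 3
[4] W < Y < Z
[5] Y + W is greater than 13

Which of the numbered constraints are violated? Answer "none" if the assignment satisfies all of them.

The assignment fails constraints 1, 3, 4, and 5.

[1] Y * W = 8 * 3 = 24, not 22 — violated.
[2] values 3 < 5 < 8 — satisfied.
[3] W = 3, but 3 is required to differ — violated.
[4] values 3, 8, 5; Y = 8 is not < Z = 5 — violated.
[5] Y + W = 8 + 3 = 11; 11 ≤ 13, bound 13 not met — violated.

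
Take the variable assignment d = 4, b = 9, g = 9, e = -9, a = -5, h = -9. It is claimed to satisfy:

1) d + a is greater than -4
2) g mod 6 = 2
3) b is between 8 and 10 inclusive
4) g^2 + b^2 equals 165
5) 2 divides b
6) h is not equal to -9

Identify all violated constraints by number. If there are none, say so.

The assignment fails constraints 2, 4, 5, 6.

1) d + a = 4 + (-5) = -1; -1 > -4  ✓
2) 9 mod 6 = 3, not 2  ✗
3) b = 9 lies in [8, 10]  ✓
4) g^2 + b^2 = 9^2 + 9^2 = 81 + 81 = 162, not 165  ✗
5) 9 = 2*4 + 1, so 2 does not divide 9  ✗
6) h = -9, but -9 is required to differ  ✗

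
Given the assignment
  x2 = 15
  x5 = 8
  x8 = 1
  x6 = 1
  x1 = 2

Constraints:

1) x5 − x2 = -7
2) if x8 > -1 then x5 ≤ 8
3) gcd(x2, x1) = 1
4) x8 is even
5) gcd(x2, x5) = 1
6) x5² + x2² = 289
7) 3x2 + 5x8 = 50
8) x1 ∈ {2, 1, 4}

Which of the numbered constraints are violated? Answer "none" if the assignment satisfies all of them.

1) x5 − x2 = 8 − 15 = -7 — satisfied.
2) x8 = 1 > -1, so we need x5 ≤ 8; x5 = 8 ≤ 8 — satisfied.
3) gcd(15, 2) = 1 — satisfied.
4) x8 = 1 is odd — violated.
5) gcd(15, 8) = 1 — satisfied.
6) x5² + x2² = 8² + 15² = 64 + 225 = 289 — satisfied.
7) 3x2 + 5x8 = 3(15) + 5(1) = 50 — satisfied.
8) x1 = 2 is in {2, 1, 4} — satisfied.

The assignment fails constraint 4.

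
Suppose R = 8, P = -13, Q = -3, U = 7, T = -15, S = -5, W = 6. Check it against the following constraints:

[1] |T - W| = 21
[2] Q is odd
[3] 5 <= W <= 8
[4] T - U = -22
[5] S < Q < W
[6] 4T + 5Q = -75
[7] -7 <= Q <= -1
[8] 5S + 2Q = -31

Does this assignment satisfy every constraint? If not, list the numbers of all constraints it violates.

The assignment satisfies every constraint.

[1] |-15 - 6| = 21 — OK.
[2] Q = -3 is odd — OK.
[3] W = 6 lies in [5, 8] — OK.
[4] T - U = -15 - 7 = -22 — OK.
[5] values -5 < -3 < 6 — OK.
[6] 4T + 5Q = 4(-15) + 5(-3) = -75 — OK.
[7] Q = -3 lies in [-7, -1] — OK.
[8] 5S + 2Q = 5(-5) + 2(-3) = -31 — OK.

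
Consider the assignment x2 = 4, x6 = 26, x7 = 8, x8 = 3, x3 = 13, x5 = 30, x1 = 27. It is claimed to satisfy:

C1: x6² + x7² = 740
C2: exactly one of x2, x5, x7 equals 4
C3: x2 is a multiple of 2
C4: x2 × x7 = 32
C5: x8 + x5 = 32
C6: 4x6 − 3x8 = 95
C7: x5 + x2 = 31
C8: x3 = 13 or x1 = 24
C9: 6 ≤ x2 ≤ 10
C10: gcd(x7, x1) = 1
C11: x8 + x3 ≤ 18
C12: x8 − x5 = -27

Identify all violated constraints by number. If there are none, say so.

C1: x6² + x7² = 26² + 8² = 676 + 64 = 740 — holds.
C2: x2=4, x5=30, x7=8; 1 of them equals 4 — holds.
C3: 4 / 2 = 2, so 2 divides 4 — holds.
C4: x2 × x7 = 4 × 8 = 32 — holds.
C5: x8 + x5 = 3 + 30 = 33, not 32 — fails.
C6: 4x6 − 3x8 = 4(26) − 3(3) = 95 — holds.
C7: x5 + x2 = 30 + 4 = 34, not 31 — fails.
C8: x3 = 13 = 13 (first disjunct) — holds.
C9: x2 = 4 is outside [6, 10] — fails.
C10: gcd(8, 27) = 1 — holds.
C11: x8 + x3 = 3 + 13 = 16; 16 ≤ 18 — holds.
C12: x8 − x5 = 3 − 30 = -27 — holds.

The assignment fails constraints 5, 7, and 9.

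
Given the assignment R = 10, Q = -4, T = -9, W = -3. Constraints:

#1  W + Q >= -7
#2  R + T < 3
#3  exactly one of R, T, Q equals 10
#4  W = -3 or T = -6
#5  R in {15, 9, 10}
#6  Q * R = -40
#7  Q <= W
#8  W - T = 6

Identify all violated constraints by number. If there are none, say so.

#1 W + Q = -3 + (-4) = -7; -7 ≥ -7 — OK.
#2 R + T = 10 + (-9) = 1; 1 < 3 — OK.
#3 R=10, T=-9, Q=-4; 1 of them equals 10 — OK.
#4 W = -3 = -3 (first disjunct) — OK.
#5 R = 10 is in {15, 9, 10} — OK.
#6 Q * R = -4 * 10 = -40 — OK.
#7 Q = -4, W = -3; -4 ≤ -3 — OK.
#8 W - T = -3 - (-9) = 6 — OK.

Yes — all constraints hold.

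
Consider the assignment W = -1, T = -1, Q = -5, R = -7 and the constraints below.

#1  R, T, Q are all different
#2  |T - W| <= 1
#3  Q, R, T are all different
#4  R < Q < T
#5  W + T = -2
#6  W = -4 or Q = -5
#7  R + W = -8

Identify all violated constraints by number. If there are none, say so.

No violations.

#1 values -7, -1, -5 are pairwise distinct  ✔
#2 |-1 - (-1)| = 0; 0 ≤ 1  ✔
#3 values -5, -7, -1 are pairwise distinct  ✔
#4 values -7 < -5 < -1  ✔
#5 W + T = -1 + (-1) = -2  ✔
#6 W = -1 ≠ -4, but Q = -5 = -5 (second disjunct)  ✔
#7 R + W = -7 + (-1) = -8  ✔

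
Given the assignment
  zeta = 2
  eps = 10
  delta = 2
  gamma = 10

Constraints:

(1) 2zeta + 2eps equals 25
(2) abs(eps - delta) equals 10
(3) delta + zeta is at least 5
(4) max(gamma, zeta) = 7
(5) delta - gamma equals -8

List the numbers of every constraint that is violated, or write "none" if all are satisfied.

(1) 2zeta + 2eps = 2(2) + 2(10) = 24, not 25 — fails.
(2) abs(10 - 2) = 8, not 10 — fails.
(3) delta + zeta = 2 + 2 = 4; 4 < 5, bound 5 not met — fails.
(4) max(10, 2) = 10, not 7 — fails.
(5) delta - gamma = 2 - 10 = -8 — holds.

No — constraints 1, 2, 3, and 4 are not satisfied.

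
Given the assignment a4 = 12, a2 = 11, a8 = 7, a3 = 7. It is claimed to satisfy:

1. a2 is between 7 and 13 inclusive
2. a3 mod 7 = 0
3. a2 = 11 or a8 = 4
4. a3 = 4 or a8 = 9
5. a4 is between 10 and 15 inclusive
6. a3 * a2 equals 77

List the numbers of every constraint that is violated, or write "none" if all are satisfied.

The assignment fails constraint 4.

1. a2 = 11 lies in [7, 13] — OK.
2. 7 mod 7 = 0 — OK.
3. a2 = 11 = 11 (first disjunct) — OK.
4. a3 = 7 ≠ 4 and a8 = 7 ≠ 9; both disjuncts false — violated.
5. a4 = 12 lies in [10, 15] — OK.
6. a3 * a2 = 7 * 11 = 77 — OK.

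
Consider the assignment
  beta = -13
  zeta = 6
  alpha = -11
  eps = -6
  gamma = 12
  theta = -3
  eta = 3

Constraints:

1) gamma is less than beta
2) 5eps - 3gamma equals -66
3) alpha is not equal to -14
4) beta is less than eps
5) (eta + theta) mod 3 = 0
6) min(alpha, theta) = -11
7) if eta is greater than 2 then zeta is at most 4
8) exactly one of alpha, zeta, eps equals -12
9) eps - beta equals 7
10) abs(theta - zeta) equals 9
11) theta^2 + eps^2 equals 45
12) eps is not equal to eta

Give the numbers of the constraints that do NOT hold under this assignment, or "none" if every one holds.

1) gamma = 12, beta = -13; 12 ≥ -13 (want <) — violated.
2) 5eps - 3gamma = 5(-6) - 3(12) = -66 — OK.
3) alpha = -11, and -11 ≠ -14 — OK.
4) beta = -13, eps = -6; -13 < -6 — OK.
5) eta + theta = 0; 0 mod 3 = 0 — OK.
6) min(-11, -3) = -11 — OK.
7) eta = 3 > 2, so we need zeta ≤ 4; but zeta = 6 > 4 — violated.
8) alpha=-11, zeta=6, eps=-6; 0 of them equal -12, not exactly one — violated.
9) eps - beta = -6 - (-13) = 7 — OK.
10) abs(-3 - 6) = 9 — OK.
11) theta^2 + eps^2 = (-3)^2 + (-6)^2 = 9 + 36 = 45 — OK.
12) eps = -6, eta = 3; distinct — OK.

Constraints 1, 7, and 8 are violated.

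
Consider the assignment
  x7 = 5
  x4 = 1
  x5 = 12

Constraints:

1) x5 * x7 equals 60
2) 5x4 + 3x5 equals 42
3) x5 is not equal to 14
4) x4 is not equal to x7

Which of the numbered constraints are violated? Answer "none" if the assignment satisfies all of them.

Constraint 2 is violated.

1) x5 * x7 = 12 * 5 = 60 — holds.
2) 5x4 + 3x5 = 5(1) + 3(12) = 41, not 42 — fails.
3) x5 = 12, and 12 ≠ 14 — holds.
4) x4 = 1, x7 = 5; distinct — holds.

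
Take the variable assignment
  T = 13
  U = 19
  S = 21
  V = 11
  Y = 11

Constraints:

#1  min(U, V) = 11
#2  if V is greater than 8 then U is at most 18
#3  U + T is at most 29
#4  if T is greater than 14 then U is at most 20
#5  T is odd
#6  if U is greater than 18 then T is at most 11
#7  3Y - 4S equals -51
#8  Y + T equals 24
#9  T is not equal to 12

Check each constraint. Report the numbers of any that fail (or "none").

#1 min(19, 11) = 11 — holds.
#2 V = 11 > 8, so we need U ≤ 18; but U = 19 > 18 — does not hold.
#3 U + T = 19 + 13 = 32; 32 > 29, bound 29 not met — does not hold.
#4 T = 13, not > 14; antecedent false, conditional vacuously true — holds.
#5 T = 13 is odd — holds.
#6 U = 19 > 18, so we need T ≤ 11; but T = 13 > 11 — does not hold.
#7 3Y - 4S = 3(11) - 4(21) = -51 — holds.
#8 Y + T = 11 + 13 = 24 — holds.
#9 T = 13, and 13 ≠ 12 — holds.

Constraints 2, 3, 6 do not hold.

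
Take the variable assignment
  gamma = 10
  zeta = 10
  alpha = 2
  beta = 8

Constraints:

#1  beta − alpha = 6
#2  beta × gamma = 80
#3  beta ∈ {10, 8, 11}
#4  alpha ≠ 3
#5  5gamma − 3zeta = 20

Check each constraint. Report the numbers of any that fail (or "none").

Yes — all constraints hold.

#1 beta − alpha = 8 − 2 = 6 — holds.
#2 beta × gamma = 8 × 10 = 80 — holds.
#3 beta = 8 is in {10, 8, 11} — holds.
#4 alpha = 2, and 2 ≠ 3 — holds.
#5 5gamma − 3zeta = 5(10) − 3(10) = 20 — holds.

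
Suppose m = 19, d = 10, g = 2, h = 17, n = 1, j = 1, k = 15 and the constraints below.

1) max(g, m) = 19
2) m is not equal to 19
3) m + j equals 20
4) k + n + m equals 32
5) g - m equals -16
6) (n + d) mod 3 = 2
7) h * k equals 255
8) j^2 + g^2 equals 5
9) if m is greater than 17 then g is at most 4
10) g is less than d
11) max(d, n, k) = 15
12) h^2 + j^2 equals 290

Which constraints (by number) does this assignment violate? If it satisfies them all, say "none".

1) max(2, 19) = 19 — OK.
2) m = 19, but 19 is required to differ — violated.
3) m + j = 19 + 1 = 20 — OK.
4) k + n + m = 15 + 1 + 19 = 35, not 32 — violated.
5) g - m = 2 - 19 = -17, not -16 — violated.
6) n + d = 11; 11 mod 3 = 2 — OK.
7) h * k = 17 * 15 = 255 — OK.
8) j^2 + g^2 = 1^2 + 2^2 = 1 + 4 = 5 — OK.
9) m = 19 > 17, so we need g ≤ 4; g = 2 ≤ 4 — OK.
10) g = 2, d = 10; 2 < 10 — OK.
11) max(10, 1, 15) = 15 — OK.
12) h^2 + j^2 = 17^2 + 1^2 = 289 + 1 = 290 — OK.

Constraints 2, 4, and 5 do not hold.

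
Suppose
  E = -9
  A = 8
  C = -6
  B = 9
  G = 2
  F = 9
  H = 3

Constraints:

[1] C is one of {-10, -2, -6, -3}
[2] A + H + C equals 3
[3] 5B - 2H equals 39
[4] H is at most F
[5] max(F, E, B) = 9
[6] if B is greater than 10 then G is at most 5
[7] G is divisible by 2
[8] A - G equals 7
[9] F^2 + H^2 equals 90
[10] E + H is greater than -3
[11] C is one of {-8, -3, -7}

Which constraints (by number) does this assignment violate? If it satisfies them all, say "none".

Constraints 2, 8, 10, and 11 do not hold.

[1] C = -6 is in {-10, -2, -6, -3}  yes
[2] A + H + C = 8 + 3 + (-6) = 5, not 3  no
[3] 5B - 2H = 5(9) - 2(3) = 39  yes
[4] H = 3, F = 9; 3 ≤ 9  yes
[5] max(9, -9, 9) = 9  yes
[6] B = 9, not > 10; antecedent false, conditional vacuously true  yes
[7] 2 / 2 = 1, so 2 divides 2  yes
[8] A - G = 8 - 2 = 6, not 7  no
[9] F^2 + H^2 = 9^2 + 3^2 = 81 + 9 = 90  yes
[10] E + H = -9 + 3 = -6; -6 ≤ -3, bound -3 not met  no
[11] C = -6 is not in {-8, -3, -7}  no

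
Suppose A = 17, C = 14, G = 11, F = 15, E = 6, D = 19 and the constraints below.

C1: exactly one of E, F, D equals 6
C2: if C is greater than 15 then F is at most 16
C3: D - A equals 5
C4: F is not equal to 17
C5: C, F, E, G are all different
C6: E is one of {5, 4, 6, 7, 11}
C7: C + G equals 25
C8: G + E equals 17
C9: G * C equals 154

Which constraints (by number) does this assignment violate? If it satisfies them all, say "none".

C1: E=6, F=15, D=19; 1 of them equals 6  yes
C2: C = 14, not > 15; antecedent false, conditional vacuously true  yes
C3: D - A = 19 - 17 = 2, not 5  no
C4: F = 15, and 15 ≠ 17  yes
C5: values 14, 15, 6, 11 are pairwise distinct  yes
C6: E = 6 is in {5, 4, 6, 7, 11}  yes
C7: C + G = 14 + 11 = 25  yes
C8: G + E = 11 + 6 = 17  yes
C9: G * C = 11 * 14 = 154  yes

No — constraint 3 is not satisfied.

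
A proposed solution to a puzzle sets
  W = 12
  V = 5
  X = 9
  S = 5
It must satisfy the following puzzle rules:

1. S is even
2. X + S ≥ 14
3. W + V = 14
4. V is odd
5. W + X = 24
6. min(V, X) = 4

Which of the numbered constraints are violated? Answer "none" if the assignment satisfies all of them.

1. S = 5 is odd  ✗
2. X + S = 9 + 5 = 14; 14 ≥ 14  ✓
3. W + V = 12 + 5 = 17, not 14  ✗
4. V = 5 is odd  ✓
5. W + X = 12 + 9 = 21, not 24  ✗
6. min(5, 9) = 5, not 4  ✗

Violated: 1, 3, 5, and 6.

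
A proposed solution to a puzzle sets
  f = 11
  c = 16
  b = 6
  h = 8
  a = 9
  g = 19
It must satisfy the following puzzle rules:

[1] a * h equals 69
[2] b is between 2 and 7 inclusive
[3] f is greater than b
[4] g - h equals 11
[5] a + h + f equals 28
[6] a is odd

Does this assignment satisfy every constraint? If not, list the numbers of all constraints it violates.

[1] a * h = 9 * 8 = 72, not 69 — violated.
[2] b = 6 lies in [2, 7] — satisfied.
[3] f = 11, b = 6; 11 > 6 — satisfied.
[4] g - h = 19 - 8 = 11 — satisfied.
[5] a + h + f = 9 + 8 + 11 = 28 — satisfied.
[6] a = 9 is odd — satisfied.

No — constraint 1 is not satisfied.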